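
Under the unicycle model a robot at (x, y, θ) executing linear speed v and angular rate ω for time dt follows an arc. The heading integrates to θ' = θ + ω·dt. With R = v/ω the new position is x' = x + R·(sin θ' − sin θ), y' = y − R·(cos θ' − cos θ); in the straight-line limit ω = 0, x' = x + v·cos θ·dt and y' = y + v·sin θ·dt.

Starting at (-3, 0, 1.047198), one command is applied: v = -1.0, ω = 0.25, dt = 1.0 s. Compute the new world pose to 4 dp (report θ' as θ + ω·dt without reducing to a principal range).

θ' = 1.0472 + 0.25·1.0 = 1.2972
R = v/ω = -1.0/0.25 = -4.0000
x' = -3 + -4.0000·(sin 1.2972 − sin 1.0472) = -3.3871
y' = 0 − -4.0000·(cos 1.2972 − cos 1.0472) = -0.9192

(-3.3871, -0.9192, 1.2972)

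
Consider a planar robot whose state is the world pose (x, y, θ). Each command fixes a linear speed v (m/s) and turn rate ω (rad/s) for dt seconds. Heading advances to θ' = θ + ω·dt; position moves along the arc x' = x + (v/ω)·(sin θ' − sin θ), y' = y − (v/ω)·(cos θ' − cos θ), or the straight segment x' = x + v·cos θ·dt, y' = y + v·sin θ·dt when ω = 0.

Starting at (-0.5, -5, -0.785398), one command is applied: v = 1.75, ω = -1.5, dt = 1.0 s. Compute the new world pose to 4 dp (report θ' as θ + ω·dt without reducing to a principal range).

θ' = -0.7854 + -1.5·1.0 = -2.2854
R = v/ω = 1.75/-1.5 = -1.1667
x' = -0.5 + -1.1667·(sin -2.2854 − sin -0.7854) = -0.4437
y' = -5 − -1.1667·(cos -2.2854 − cos -0.7854) = -6.5895

(-0.4437, -6.5895, -2.2854)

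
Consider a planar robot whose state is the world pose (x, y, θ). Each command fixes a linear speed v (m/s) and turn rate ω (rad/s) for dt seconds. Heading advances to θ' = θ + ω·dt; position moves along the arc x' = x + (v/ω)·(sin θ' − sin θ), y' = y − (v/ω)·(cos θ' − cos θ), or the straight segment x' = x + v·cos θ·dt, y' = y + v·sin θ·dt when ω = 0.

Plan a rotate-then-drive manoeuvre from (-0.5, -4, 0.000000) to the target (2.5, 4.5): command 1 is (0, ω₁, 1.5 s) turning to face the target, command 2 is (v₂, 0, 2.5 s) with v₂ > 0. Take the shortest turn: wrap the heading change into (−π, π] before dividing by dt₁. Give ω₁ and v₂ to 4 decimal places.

heading to target = atan2(4.5−-4, 2.5−-0.5) = 1.2315
Δθ = wrap(1.2315 − 0.0000) = 1.2315; ω₁ = Δθ/dt₁ = 0.8210
distance = √((2.5−-0.5)² + (4.5−-4)²) = 9.0139; v₂ = distance/dt₂ = 3.6056

ω₁ = 0.8210, v₂ = 3.6056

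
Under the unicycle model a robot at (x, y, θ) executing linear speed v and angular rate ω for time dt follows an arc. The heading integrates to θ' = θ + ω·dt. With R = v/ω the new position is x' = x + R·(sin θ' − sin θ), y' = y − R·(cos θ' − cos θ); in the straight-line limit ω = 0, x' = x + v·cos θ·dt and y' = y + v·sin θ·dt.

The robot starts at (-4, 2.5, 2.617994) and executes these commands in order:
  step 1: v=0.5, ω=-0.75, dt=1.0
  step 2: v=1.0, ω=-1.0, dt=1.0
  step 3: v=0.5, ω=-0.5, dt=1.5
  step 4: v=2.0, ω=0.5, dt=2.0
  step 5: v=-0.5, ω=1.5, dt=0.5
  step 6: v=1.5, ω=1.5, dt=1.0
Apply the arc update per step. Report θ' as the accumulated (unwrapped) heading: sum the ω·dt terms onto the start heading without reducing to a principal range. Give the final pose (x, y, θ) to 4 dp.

(-1.5393, 6.8284, 3.3680)

step 1: θ'=1.8680 (R=-0.6667) → pose (-4.3041, 2.8821, 1.8680)
step 2: θ'=0.8680 (R=-1.0000) → pose (-4.1110, 3.8213, 0.8680)
step 3: θ'=0.1180 (R=-1.0000) → pose (-3.4657, 4.1680, 0.1180)
step 4: θ'=1.1180 (R=4.0000) → pose (-0.3396, 6.3902, 1.1180)
step 5: θ'=1.8680 (R=-0.3333) → pose (-0.3586, 6.1468, 1.8680)
step 6: θ'=3.3680 (R=1.0000) → pose (-1.5393, 6.8284, 3.3680)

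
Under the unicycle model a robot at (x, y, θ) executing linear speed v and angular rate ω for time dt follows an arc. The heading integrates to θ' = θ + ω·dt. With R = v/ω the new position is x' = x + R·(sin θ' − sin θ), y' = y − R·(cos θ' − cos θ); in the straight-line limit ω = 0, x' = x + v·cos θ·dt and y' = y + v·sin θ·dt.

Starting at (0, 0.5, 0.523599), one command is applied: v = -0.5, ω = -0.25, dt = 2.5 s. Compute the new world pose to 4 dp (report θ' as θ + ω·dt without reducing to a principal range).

(-1.2025, 0.2423, -0.1014)

θ' = 0.5236 + -0.25·2.5 = -0.1014
R = v/ω = -0.5/-0.25 = 2.0000
x' = 0 + 2.0000·(sin -0.1014 − sin 0.5236) = -1.2025
y' = 0.5 − 2.0000·(cos -0.1014 − cos 0.5236) = 0.2423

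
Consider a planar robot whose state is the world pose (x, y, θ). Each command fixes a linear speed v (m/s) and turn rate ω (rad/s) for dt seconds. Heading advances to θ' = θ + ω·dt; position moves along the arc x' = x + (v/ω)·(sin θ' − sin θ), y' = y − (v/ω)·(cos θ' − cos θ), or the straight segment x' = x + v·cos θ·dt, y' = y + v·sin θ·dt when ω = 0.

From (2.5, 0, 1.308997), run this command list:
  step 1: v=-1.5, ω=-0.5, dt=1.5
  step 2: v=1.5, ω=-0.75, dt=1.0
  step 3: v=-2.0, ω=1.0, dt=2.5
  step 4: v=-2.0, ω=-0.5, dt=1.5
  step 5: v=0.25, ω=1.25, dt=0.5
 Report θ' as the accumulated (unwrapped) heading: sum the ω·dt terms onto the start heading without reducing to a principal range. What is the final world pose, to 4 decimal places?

step 1: θ'=0.5590 (R=3.0000) → pose (1.1932, -1.7669, 0.5590)
step 2: θ'=-0.1910 (R=-2.0000) → pose (2.6336, -1.4989, -0.1910)
step 3: θ'=2.3090 (R=-2.0000) → pose (0.7745, -4.8084, 2.3090)
step 4: θ'=1.5590 (R=4.0000) → pose (1.8155, -7.5474, 1.5590)
step 5: θ'=2.1840 (R=0.2000) → pose (1.7791, -7.4300, 2.1840)

(1.7791, -7.4300, 2.1840)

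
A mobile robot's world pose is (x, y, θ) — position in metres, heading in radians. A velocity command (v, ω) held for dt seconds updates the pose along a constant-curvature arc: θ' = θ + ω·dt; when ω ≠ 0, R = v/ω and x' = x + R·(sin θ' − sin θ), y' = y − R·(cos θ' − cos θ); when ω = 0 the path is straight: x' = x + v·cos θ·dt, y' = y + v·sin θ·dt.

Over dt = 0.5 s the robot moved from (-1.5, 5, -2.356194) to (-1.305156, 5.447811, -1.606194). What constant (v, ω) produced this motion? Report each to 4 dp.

v = -1.0000, ω = 1.5000

Δθ = -1.606194 − -2.356194 = 0.750000
ω = Δθ/dt = 0.750000/0.5 = 1.5000
R = −Δy/(cos θ' − cos θ) = -0.6667
v = R·ω = -0.6667·1.5000 = -1.0000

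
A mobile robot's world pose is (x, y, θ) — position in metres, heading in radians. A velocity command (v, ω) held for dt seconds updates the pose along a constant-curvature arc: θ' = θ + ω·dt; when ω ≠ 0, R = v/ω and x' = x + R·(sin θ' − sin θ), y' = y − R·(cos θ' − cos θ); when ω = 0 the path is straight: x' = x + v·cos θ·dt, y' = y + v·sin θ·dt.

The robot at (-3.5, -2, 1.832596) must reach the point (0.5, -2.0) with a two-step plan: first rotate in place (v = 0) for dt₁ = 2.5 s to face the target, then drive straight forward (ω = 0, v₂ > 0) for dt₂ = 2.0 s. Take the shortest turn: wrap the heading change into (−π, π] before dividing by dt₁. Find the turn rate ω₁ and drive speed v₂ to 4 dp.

ω₁ = -0.7330, v₂ = 2.0000

heading to target = atan2(-2−-2, 0.5−-3.5) = 0.0000
Δθ = wrap(0.0000 − 1.8326) = -1.8326; ω₁ = Δθ/dt₁ = -0.7330
distance = √((0.5−-3.5)² + (-2−-2)²) = 4.0000; v₂ = distance/dt₂ = 2.0000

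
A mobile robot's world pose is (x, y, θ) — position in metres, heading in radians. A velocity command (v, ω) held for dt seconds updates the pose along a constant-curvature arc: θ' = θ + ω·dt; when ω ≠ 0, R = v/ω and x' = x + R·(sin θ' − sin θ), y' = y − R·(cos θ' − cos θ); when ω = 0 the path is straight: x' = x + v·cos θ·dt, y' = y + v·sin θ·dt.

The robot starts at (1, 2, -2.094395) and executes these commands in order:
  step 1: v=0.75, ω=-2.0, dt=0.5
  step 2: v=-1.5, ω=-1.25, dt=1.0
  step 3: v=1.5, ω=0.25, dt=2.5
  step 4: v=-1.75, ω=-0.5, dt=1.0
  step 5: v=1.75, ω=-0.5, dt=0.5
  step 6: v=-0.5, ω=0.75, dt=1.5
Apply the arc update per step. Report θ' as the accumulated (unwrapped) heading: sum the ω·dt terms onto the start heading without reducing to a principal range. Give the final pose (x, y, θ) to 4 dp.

(0.9184, 2.9598, -3.3444)

step 1: θ'=-3.0944 (R=-0.3750) → pose (0.6929, 1.8129, -3.0944)
step 2: θ'=-4.3444 (R=1.2000) → pose (1.8692, 1.0459, -4.3444)
step 3: θ'=-3.7194 (R=6.0000) → pose (-0.4520, 3.9135, -3.7194)
step 4: θ'=-4.2194 (R=3.5000) → pose (0.7196, 2.6381, -4.2194)
step 5: θ'=-4.4694 (R=-3.5000) → pose (0.4056, 3.4524, -4.4694)
step 6: θ'=-3.3444 (R=-0.6667) → pose (0.9184, 2.9598, -3.3444)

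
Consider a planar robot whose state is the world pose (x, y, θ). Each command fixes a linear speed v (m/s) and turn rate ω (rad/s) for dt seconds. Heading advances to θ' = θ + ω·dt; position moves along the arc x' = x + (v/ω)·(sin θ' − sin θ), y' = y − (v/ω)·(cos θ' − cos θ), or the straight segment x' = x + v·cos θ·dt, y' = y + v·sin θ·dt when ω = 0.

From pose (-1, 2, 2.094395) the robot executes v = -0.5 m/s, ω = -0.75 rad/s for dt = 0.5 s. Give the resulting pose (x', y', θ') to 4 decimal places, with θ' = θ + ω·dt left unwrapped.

θ' = 2.0944 + -0.75·0.5 = 1.7194
R = v/ω = -0.5/-0.75 = 0.6667
x' = -1 + 0.6667·(sin 1.7194 − sin 2.0944) = -0.9180
y' = 2 − 0.6667·(cos 1.7194 − cos 2.0944) = 1.7654

(-0.9180, 1.7654, 1.7194)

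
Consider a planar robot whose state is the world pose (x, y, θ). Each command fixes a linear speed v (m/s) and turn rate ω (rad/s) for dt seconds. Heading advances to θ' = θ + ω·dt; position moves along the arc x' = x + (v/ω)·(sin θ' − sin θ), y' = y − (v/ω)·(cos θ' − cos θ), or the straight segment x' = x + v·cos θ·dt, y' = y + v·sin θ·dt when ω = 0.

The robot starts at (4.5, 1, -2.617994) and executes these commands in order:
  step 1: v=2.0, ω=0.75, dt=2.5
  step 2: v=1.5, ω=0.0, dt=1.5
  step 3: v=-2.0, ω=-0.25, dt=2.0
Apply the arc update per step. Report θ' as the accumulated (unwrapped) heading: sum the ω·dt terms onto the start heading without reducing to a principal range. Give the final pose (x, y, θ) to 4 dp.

step 1: θ'=-0.7430 (R=2.6667) → pose (4.0293, -3.2733, -0.7430)
step 2: θ'=-0.7430 (straight) → pose (5.6863, -4.7954, -0.7430)
step 3: θ'=-1.2430 (R=8.0000) → pose (3.5243, -1.4795, -1.2430)

(3.5243, -1.4795, -1.2430)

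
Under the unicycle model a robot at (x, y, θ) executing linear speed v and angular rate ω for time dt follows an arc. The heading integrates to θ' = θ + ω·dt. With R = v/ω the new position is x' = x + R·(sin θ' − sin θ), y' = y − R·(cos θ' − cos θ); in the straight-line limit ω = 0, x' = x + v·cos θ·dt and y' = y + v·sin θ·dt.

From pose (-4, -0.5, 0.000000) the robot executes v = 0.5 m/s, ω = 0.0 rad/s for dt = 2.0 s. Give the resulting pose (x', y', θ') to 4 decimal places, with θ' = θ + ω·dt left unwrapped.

(-3.0000, -0.5000, 0.0000)

θ' = 0.0000 + 0.0·2.0 = 0.0000
ω = 0 → straight: x' = -4 + 0.5·cos(0.0000)·2.0 = -3.0000
y' = -0.5 + 0.5·sin(0.0000)·2.0 = -0.5000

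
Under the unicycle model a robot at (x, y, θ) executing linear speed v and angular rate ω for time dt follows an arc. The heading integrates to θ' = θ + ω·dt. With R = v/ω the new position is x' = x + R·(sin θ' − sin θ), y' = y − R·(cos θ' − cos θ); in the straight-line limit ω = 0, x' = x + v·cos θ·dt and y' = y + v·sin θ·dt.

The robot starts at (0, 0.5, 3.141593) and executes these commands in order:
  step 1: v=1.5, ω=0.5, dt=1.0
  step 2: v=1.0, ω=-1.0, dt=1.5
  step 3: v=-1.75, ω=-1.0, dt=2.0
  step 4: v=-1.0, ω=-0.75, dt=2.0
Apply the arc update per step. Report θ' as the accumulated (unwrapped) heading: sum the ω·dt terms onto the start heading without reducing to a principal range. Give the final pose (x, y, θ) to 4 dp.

step 1: θ'=3.6416 (R=3.0000) → pose (-1.4383, 0.1327, 3.6416)
step 2: θ'=2.1416 (R=-1.0000) → pose (-2.7592, 0.4700, 2.1416)
step 3: θ'=0.1416 (R=1.7500) → pose (-3.9848, -2.2080, 0.1416)
step 4: θ'=-1.3584 (R=1.3333) → pose (-5.4763, -1.1691, -1.3584)

(-5.4763, -1.1691, -1.3584)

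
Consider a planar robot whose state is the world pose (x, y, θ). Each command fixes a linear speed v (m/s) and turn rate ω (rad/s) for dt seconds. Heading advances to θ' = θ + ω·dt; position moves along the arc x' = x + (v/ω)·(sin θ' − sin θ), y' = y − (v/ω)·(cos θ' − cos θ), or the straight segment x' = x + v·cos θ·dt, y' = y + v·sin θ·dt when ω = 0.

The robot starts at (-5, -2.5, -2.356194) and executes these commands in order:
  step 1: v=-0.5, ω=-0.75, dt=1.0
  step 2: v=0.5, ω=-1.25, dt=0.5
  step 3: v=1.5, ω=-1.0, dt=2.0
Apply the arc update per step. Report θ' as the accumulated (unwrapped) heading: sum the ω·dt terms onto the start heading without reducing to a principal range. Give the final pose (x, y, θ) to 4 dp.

step 1: θ'=-3.1062 (R=0.6667) → pose (-4.5522, -2.3052, -3.1062)
step 2: θ'=-3.7312 (R=-0.4000) → pose (-4.7888, -2.2379, -3.7312)
step 3: θ'=-5.7312 (R=-1.5000) → pose (-4.7413, 0.2861, -5.7312)

(-4.7413, 0.2861, -5.7312)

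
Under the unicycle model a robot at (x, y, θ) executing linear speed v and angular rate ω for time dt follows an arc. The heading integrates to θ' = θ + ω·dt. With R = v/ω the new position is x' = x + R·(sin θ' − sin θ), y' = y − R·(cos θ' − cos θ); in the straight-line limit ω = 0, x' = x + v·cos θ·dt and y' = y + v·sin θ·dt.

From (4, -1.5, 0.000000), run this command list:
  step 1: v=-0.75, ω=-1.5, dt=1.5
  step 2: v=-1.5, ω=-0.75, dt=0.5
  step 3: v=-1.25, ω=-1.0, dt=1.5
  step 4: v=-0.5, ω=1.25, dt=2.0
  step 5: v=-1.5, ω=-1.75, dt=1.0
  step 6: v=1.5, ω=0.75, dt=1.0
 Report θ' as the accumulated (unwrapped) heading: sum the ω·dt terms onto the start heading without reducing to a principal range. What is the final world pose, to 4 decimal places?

step 1: θ'=-2.2500 (R=0.5000) → pose (3.6110, -0.6859, -2.2500)
step 2: θ'=-2.6250 (R=2.0000) → pose (4.1793, -0.2032, -2.6250)
step 3: θ'=-4.1250 (R=1.2500) → pose (5.8372, -0.5974, -4.1250)
step 4: θ'=-1.6250 (R=-0.4000) → pose (6.5695, -0.3974, -1.6250)
step 5: θ'=-3.3750 (R=0.8571) → pose (7.6237, 0.3901, -3.3750)
step 6: θ'=-2.6250 (R=2.0000) → pose (6.1732, 0.1833, -2.6250)

(6.1732, 0.1833, -2.6250)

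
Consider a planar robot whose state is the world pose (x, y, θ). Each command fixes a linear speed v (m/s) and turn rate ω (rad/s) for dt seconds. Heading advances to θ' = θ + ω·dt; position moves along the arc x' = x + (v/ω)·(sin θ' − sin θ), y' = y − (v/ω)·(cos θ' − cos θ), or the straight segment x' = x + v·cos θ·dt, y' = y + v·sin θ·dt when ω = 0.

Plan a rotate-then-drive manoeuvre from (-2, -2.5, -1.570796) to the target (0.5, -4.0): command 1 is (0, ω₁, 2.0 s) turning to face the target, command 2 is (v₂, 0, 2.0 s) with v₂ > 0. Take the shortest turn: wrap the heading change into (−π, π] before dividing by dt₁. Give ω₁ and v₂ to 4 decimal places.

heading to target = atan2(-4−-2.5, 0.5−-2) = -0.5404
Δθ = wrap(-0.5404 − -1.5708) = 1.0304; ω₁ = Δθ/dt₁ = 0.5152
distance = √((0.5−-2)² + (-4−-2.5)²) = 2.9155; v₂ = distance/dt₂ = 1.4577

ω₁ = 0.5152, v₂ = 1.4577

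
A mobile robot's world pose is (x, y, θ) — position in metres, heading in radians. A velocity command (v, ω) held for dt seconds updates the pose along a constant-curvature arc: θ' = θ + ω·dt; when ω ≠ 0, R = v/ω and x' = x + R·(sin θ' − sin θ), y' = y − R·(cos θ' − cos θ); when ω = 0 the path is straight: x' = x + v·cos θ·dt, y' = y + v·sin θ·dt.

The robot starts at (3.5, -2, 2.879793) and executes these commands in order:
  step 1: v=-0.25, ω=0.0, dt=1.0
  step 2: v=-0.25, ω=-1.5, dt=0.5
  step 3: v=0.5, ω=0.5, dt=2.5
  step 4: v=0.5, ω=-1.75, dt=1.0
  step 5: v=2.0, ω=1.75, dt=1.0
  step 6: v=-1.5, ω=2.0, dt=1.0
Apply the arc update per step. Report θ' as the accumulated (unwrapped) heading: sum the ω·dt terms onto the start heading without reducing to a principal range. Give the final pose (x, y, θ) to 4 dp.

(1.4048, 0.8012, 5.3798)

step 1: θ'=2.8798 (straight) → pose (3.7415, -2.0647, 2.8798)
step 2: θ'=2.1298 (R=0.1667) → pose (3.8396, -2.1373, 2.1298)
step 3: θ'=3.3798 (R=1.0000) → pose (2.7559, -1.6959, 3.3798)
step 4: θ'=1.6298 (R=-0.2857) → pose (2.4033, -1.4351, 1.6298)
step 5: θ'=3.3798 (R=1.1429) → pose (0.9927, -0.3919, 3.3798)
step 6: θ'=5.3798 (R=-0.7500) → pose (1.4048, 0.8012, 5.3798)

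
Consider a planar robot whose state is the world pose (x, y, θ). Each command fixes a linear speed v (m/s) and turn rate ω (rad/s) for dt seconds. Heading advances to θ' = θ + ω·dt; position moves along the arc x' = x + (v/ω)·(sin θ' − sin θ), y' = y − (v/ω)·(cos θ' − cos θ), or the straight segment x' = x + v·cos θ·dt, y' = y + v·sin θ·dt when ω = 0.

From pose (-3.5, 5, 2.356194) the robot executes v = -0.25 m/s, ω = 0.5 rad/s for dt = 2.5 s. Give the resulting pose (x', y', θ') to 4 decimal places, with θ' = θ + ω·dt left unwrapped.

(-2.9224, 4.9066, 3.6062)

θ' = 2.3562 + 0.5·2.5 = 3.6062
R = v/ω = -0.25/0.5 = -0.5000
x' = -3.5 + -0.5000·(sin 3.6062 − sin 2.3562) = -2.9224
y' = 5 − -0.5000·(cos 3.6062 − cos 2.3562) = 4.9066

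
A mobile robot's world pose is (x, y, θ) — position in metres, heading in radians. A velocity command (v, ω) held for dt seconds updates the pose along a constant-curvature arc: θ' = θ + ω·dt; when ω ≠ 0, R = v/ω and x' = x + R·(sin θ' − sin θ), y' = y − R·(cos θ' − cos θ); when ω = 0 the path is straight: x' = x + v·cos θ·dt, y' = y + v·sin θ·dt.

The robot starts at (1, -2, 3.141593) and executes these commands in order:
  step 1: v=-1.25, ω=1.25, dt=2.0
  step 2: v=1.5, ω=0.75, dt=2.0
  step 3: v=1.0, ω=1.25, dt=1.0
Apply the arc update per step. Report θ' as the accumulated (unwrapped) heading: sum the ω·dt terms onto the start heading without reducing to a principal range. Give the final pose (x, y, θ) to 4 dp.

step 1: θ'=5.6416 (R=-1.0000) → pose (1.5985, -0.1989, 5.6416)
step 2: θ'=7.1416 (R=2.0000) → pose (4.3090, 0.0961, 7.1416)
step 3: θ'=8.3916 (R=0.8000) → pose (4.3907, 1.0287, 8.3916)

(4.3907, 1.0287, 8.3916)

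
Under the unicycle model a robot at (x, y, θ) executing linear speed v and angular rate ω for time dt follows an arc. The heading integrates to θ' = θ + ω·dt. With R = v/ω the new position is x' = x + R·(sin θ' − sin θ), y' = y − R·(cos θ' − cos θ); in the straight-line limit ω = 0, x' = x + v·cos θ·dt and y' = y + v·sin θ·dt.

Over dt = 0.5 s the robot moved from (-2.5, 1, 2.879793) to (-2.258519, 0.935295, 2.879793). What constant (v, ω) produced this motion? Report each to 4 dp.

v = -0.5000, ω = 0.0000

Δθ = 2.879793 − 2.879793 = 0.000000
ω = Δθ/dt = 0.000000/0.5 = 0.0000
ω = 0 → v = (Δx·cos θ + Δy·sin θ)/dt = -0.5000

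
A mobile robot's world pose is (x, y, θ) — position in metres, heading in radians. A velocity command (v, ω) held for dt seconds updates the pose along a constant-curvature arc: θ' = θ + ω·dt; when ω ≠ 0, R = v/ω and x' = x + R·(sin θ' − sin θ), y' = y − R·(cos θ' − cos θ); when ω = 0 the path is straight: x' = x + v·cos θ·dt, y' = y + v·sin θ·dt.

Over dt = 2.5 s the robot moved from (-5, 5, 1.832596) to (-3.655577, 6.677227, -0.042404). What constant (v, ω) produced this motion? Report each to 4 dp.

v = 1.0000, ω = -0.7500

Δθ = -0.042404 − 1.832596 = -1.875000
ω = Δθ/dt = -1.875000/2.5 = -0.7500
R = −Δy/(cos θ' − cos θ) = -1.3333
v = R·ω = -1.3333·-0.7500 = 1.0000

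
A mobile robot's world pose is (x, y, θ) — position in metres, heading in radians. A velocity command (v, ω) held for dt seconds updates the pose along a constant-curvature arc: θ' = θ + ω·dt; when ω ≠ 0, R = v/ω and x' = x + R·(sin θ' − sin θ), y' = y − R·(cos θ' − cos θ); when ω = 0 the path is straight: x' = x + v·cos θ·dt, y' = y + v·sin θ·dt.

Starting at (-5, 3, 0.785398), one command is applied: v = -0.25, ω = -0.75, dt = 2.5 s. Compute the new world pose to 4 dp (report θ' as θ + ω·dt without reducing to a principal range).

θ' = 0.7854 + -0.75·2.5 = -1.0896
R = v/ω = -0.25/-0.75 = 0.3333
x' = -5 + 0.3333·(sin -1.0896 − sin 0.7854) = -5.5312
y' = 3 − 0.3333·(cos -1.0896 − cos 0.7854) = 3.0814

(-5.5312, 3.0814, -1.0896)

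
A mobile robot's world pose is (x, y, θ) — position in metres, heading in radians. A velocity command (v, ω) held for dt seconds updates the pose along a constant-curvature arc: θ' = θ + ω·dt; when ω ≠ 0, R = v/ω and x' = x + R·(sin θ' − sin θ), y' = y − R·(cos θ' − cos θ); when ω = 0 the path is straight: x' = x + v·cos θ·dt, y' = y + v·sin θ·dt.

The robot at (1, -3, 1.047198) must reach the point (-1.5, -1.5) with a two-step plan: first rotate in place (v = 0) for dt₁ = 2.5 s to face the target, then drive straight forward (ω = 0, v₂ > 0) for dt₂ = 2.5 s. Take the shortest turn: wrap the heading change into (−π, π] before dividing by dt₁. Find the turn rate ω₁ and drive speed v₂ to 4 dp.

ω₁ = 0.6216, v₂ = 1.1662

heading to target = atan2(-1.5−-3, -1.5−1) = 2.6012
Δθ = wrap(2.6012 − 1.0472) = 1.5540; ω₁ = Δθ/dt₁ = 0.6216
distance = √((-1.5−1)² + (-1.5−-3)²) = 2.9155; v₂ = distance/dt₂ = 1.1662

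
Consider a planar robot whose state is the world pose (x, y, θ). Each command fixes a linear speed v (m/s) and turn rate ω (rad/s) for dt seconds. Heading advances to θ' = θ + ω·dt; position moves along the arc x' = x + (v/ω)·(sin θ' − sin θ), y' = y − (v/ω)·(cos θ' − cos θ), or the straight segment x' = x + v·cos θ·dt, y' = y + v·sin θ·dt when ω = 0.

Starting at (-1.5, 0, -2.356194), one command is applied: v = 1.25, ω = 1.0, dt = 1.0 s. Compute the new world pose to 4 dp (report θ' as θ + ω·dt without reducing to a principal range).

(-1.8374, -1.1501, -1.3562)

θ' = -2.3562 + 1.0·1.0 = -1.3562
R = v/ω = 1.25/1.0 = 1.2500
x' = -1.5 + 1.2500·(sin -1.3562 − sin -2.3562) = -1.8374
y' = 0 − 1.2500·(cos -1.3562 − cos -2.3562) = -1.1501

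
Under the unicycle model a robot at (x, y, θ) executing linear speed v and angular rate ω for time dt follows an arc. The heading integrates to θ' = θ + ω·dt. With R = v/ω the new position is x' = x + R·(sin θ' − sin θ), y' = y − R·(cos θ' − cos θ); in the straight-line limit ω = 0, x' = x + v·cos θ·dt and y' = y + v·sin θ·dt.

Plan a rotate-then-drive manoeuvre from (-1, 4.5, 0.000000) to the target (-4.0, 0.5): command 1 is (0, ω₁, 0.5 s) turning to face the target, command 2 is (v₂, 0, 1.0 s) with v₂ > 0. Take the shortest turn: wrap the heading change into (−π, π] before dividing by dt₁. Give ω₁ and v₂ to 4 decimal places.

ω₁ = -4.4286, v₂ = 5.0000

heading to target = atan2(0.5−4.5, -4−-1) = -2.2143
Δθ = wrap(-2.2143 − 0.0000) = -2.2143; ω₁ = Δθ/dt₁ = -4.4286
distance = √((-4−-1)² + (0.5−4.5)²) = 5.0000; v₂ = distance/dt₂ = 5.0000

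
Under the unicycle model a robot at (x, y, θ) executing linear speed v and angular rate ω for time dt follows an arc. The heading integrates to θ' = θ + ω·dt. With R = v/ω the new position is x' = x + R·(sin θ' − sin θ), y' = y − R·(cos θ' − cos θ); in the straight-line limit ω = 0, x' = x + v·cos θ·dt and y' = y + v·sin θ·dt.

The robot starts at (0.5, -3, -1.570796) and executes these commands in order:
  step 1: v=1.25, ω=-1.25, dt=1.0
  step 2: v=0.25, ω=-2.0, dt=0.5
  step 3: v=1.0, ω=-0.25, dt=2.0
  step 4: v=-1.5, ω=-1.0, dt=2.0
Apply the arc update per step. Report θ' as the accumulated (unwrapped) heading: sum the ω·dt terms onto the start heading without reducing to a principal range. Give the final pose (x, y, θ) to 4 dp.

(-2.9300, -4.4134, -6.3208)

step 1: θ'=-2.8208 (R=-1.0000) → pose (-0.1847, -3.9490, -2.8208)
step 2: θ'=-3.8208 (R=-0.1250) → pose (-0.3026, -3.9276, -3.8208)
step 3: θ'=-4.3208 (R=-4.0000) → pose (-1.4871, -2.3420, -4.3208)
step 4: θ'=-6.3208 (R=1.5000) → pose (-2.9300, -4.4134, -6.3208)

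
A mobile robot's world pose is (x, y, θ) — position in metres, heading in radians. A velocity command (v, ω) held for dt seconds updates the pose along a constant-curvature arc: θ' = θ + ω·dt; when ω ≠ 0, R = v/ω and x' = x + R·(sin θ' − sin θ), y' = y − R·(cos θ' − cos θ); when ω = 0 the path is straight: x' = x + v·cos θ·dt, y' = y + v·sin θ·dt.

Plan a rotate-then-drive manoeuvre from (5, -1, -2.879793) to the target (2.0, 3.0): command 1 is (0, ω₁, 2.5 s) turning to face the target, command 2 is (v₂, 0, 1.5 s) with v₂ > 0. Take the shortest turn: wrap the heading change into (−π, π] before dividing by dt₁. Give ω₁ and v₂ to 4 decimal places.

heading to target = atan2(3−-1, 2−5) = 2.2143
Δθ = wrap(2.2143 − -2.8798) = -1.1891; ω₁ = Δθ/dt₁ = -0.4756
distance = √((2−5)² + (3−-1)²) = 5.0000; v₂ = distance/dt₂ = 3.3333

ω₁ = -0.4756, v₂ = 3.3333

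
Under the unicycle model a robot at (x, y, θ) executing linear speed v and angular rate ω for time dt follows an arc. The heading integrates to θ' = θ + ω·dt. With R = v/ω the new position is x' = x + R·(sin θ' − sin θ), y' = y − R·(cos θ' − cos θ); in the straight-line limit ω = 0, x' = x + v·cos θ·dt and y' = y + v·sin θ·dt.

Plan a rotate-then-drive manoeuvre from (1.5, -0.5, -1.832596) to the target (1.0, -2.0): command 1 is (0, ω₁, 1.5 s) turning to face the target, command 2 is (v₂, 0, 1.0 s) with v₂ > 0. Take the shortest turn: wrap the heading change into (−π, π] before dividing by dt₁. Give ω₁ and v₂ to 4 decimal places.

ω₁ = -0.0400, v₂ = 1.5811

heading to target = atan2(-2−-0.5, 1−1.5) = -1.8925
Δθ = wrap(-1.8925 − -1.8326) = -0.0600; ω₁ = Δθ/dt₁ = -0.0400
distance = √((1−1.5)² + (-2−-0.5)²) = 1.5811; v₂ = distance/dt₂ = 1.5811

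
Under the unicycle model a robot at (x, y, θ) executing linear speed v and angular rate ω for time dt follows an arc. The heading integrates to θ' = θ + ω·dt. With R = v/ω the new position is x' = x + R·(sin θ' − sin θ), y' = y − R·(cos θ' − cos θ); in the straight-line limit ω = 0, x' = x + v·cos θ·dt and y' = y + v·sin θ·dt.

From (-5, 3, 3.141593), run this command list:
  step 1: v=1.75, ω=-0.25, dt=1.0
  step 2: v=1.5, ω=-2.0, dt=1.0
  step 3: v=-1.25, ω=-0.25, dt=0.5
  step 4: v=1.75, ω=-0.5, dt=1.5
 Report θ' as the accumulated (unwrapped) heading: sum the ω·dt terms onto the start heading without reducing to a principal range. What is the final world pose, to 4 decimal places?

(-5.1819, 4.9334, 0.0166)

step 1: θ'=2.8916 (R=-7.0000) → pose (-6.7318, 3.2176, 2.8916)
step 2: θ'=0.8916 (R=-0.7500) → pose (-7.1298, 4.4154, 0.8916)
step 3: θ'=0.7666 (R=5.0000) → pose (-7.5518, 3.9549, 0.7666)
step 4: θ'=0.0166 (R=-3.5000) → pose (-5.1819, 4.9334, 0.0166)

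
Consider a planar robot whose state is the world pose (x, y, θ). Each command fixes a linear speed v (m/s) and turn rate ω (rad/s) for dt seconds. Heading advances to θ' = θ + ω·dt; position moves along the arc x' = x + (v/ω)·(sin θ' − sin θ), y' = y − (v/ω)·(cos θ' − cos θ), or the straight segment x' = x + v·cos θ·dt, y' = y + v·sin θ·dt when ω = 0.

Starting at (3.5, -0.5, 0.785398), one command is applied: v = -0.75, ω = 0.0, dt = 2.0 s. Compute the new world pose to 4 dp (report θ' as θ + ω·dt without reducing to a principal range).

θ' = 0.7854 + 0.0·2.0 = 0.7854
ω = 0 → straight: x' = 3.5 + -0.75·cos(0.7854)·2.0 = 2.4393
y' = -0.5 + -0.75·sin(0.7854)·2.0 = -1.5607

(2.4393, -1.5607, 0.7854)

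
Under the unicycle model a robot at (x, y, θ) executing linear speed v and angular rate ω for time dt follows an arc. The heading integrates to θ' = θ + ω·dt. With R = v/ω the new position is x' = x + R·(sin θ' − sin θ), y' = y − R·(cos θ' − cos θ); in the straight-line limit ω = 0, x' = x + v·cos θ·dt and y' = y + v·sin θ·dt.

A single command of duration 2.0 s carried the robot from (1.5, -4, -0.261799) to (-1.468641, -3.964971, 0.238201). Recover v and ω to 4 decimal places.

v = -1.5000, ω = 0.2500

Δθ = 0.238201 − -0.261799 = 0.500000
ω = Δθ/dt = 0.500000/2.0 = 0.2500
R = Δx/(sin θ' − sin θ) = -6.0000
v = R·ω = -6.0000·0.2500 = -1.5000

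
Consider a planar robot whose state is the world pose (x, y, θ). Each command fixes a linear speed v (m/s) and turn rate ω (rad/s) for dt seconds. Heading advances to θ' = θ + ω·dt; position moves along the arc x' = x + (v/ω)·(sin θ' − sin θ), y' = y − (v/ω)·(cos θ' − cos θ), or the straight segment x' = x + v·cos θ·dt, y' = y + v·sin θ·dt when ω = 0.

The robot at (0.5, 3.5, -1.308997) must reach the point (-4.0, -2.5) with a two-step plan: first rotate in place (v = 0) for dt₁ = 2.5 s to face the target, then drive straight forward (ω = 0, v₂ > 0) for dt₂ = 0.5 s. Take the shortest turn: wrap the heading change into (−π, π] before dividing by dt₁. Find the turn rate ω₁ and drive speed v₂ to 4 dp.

heading to target = atan2(-2.5−3.5, -4−0.5) = -2.2143
Δθ = wrap(-2.2143 − -1.3090) = -0.9053; ω₁ = Δθ/dt₁ = -0.3621
distance = √((-4−0.5)² + (-2.5−3.5)²) = 7.5000; v₂ = distance/dt₂ = 15.0000

ω₁ = -0.3621, v₂ = 15.0000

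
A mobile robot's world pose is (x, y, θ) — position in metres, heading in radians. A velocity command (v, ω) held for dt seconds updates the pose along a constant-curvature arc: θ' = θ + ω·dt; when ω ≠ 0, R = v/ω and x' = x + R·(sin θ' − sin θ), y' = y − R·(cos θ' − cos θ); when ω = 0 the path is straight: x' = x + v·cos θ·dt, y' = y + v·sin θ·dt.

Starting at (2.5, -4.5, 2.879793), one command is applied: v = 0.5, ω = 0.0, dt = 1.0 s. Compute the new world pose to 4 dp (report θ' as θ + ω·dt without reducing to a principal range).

θ' = 2.8798 + 0.0·1.0 = 2.8798
ω = 0 → straight: x' = 2.5 + 0.5·cos(2.8798)·1.0 = 2.0170
y' = -4.5 + 0.5·sin(2.8798)·1.0 = -4.3706

(2.0170, -4.3706, 2.8798)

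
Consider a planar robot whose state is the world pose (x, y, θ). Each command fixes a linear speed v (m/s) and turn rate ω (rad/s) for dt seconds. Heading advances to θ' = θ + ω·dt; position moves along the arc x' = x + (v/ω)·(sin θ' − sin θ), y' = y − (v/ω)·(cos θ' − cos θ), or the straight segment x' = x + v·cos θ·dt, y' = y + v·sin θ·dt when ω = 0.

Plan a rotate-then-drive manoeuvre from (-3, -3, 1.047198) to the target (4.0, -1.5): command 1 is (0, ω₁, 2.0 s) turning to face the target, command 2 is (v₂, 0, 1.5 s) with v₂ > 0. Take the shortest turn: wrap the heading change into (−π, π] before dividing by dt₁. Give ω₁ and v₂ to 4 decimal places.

ω₁ = -0.4181, v₂ = 4.7726

heading to target = atan2(-1.5−-3, 4−-3) = 0.2111
Δθ = wrap(0.2111 − 1.0472) = -0.8361; ω₁ = Δθ/dt₁ = -0.4181
distance = √((4−-3)² + (-1.5−-3)²) = 7.1589; v₂ = distance/dt₂ = 4.7726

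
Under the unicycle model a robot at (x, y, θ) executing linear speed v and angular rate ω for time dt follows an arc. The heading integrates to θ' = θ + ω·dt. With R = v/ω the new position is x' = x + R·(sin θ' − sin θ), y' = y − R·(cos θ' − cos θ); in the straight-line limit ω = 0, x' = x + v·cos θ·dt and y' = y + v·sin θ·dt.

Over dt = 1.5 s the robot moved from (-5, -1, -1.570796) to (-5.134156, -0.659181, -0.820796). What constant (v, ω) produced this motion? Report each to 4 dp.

Δθ = -0.820796 − -1.570796 = 0.750000
ω = Δθ/dt = 0.750000/1.5 = 0.5000
R = −Δy/(cos θ' − cos θ) = -0.5000
v = R·ω = -0.5000·0.5000 = -0.2500

v = -0.2500, ω = 0.5000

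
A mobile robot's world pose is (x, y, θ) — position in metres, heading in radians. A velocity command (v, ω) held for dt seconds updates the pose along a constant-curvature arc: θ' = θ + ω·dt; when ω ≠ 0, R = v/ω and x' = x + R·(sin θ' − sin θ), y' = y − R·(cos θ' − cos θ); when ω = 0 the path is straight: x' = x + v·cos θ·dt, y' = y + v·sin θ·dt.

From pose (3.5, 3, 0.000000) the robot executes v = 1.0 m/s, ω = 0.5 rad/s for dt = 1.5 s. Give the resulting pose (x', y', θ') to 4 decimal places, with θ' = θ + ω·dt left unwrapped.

θ' = 0.0000 + 0.5·1.5 = 0.7500
R = v/ω = 1.0/0.5 = 2.0000
x' = 3.5 + 2.0000·(sin 0.7500 − sin 0.0000) = 4.8633
y' = 3 − 2.0000·(cos 0.7500 − cos 0.0000) = 3.5366

(4.8633, 3.5366, 0.7500)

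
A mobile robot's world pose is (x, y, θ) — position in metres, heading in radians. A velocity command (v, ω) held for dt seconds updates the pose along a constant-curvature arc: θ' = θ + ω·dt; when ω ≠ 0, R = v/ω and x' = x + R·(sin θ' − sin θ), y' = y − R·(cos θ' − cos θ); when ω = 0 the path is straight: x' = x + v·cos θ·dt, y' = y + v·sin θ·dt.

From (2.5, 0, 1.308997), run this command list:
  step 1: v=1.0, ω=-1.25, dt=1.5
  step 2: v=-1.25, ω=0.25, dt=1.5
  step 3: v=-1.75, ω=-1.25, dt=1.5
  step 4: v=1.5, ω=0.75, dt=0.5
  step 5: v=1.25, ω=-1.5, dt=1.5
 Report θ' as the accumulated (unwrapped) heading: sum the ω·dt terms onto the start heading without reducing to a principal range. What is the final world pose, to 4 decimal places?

(-0.6470, 2.0052, -3.9410)

step 1: θ'=-0.5660 (R=-0.8000) → pose (3.7018, 0.4682, -0.5660)
step 2: θ'=-0.1910 (R=-5.0000) → pose (1.9697, 1.1570, -0.1910)
step 3: θ'=-2.0660 (R=1.4000) → pose (1.0036, 3.1968, -2.0660)
step 4: θ'=-1.6910 (R=2.0000) → pose (0.7778, 2.4862, -1.6910)
step 5: θ'=-3.9410 (R=-0.8333) → pose (-0.6470, 2.0052, -3.9410)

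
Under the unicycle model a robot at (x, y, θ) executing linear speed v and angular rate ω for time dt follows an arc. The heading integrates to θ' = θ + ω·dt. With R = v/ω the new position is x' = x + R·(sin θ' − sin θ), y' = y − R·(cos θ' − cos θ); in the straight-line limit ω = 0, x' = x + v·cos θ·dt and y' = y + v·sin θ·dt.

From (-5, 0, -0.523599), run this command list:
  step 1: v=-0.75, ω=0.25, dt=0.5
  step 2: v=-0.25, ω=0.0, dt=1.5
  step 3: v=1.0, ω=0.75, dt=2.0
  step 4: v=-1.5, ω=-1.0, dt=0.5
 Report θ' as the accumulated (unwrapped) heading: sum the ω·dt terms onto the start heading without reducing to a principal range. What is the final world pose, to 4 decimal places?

step 1: θ'=-0.3986 (R=-3.0000) → pose (-5.3356, 0.1667, -0.3986)
step 2: θ'=-0.3986 (straight) → pose (-5.6812, 0.3123, -0.3986)
step 3: θ'=1.1014 (R=1.3333) → pose (-3.9746, 0.9380, 1.1014)
step 4: θ'=0.6014 (R=1.5000) → pose (-4.4637, 0.3797, 0.6014)

(-4.4637, 0.3797, 0.6014)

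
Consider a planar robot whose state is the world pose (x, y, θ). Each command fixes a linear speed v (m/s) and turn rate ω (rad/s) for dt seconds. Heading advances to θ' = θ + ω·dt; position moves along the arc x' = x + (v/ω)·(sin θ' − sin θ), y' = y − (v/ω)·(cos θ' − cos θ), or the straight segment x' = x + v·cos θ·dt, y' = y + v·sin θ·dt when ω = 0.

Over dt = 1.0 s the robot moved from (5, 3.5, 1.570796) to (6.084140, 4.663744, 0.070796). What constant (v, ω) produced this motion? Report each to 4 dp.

v = 1.7500, ω = -1.5000

Δθ = 0.070796 − 1.570796 = -1.500000
ω = Δθ/dt = -1.500000/1.0 = -1.5000
R = −Δy/(cos θ' − cos θ) = -1.1667
v = R·ω = -1.1667·-1.5000 = 1.7500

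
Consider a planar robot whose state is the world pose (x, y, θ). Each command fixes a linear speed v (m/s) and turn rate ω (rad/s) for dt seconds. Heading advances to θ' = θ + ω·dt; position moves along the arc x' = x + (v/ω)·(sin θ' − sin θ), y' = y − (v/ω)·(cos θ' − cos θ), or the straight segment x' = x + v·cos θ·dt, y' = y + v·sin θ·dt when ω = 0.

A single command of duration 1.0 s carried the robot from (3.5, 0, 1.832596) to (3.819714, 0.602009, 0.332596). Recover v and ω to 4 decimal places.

Δθ = 0.332596 − 1.832596 = -1.500000
ω = Δθ/dt = -1.500000/1.0 = -1.5000
R = −Δy/(cos θ' − cos θ) = -0.5000
v = R·ω = -0.5000·-1.5000 = 0.7500

v = 0.7500, ω = -1.5000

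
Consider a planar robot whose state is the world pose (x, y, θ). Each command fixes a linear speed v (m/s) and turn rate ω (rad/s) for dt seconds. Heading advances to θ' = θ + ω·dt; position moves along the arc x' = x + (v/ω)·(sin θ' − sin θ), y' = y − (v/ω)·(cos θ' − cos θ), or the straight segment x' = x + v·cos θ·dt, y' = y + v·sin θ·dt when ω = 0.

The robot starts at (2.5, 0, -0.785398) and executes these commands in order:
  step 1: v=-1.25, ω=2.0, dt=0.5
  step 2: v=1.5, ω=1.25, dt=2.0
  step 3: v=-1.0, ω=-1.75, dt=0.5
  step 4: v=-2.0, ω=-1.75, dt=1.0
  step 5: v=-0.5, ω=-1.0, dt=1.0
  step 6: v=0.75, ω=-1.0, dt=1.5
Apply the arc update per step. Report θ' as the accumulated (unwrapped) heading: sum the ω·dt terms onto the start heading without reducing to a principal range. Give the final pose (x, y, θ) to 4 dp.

step 1: θ'=0.2146 (R=-0.6250) → pose (1.9250, 0.1687, 0.2146)
step 2: θ'=2.7146 (R=1.2000) → pose (2.1664, 2.4335, 2.7146)
step 3: θ'=1.8396 (R=0.5714) → pose (2.4806, 2.0651, 1.8396)
step 4: θ'=0.0896 (R=1.1429) → pose (1.4811, 0.6233, 0.0896)
step 5: θ'=-0.9104 (R=0.5000) → pose (1.0415, 0.8146, -0.9104)
step 6: θ'=-2.4104 (R=-0.7500) → pose (0.9500, -0.2038, -2.4104)

(0.9500, -0.2038, -2.4104)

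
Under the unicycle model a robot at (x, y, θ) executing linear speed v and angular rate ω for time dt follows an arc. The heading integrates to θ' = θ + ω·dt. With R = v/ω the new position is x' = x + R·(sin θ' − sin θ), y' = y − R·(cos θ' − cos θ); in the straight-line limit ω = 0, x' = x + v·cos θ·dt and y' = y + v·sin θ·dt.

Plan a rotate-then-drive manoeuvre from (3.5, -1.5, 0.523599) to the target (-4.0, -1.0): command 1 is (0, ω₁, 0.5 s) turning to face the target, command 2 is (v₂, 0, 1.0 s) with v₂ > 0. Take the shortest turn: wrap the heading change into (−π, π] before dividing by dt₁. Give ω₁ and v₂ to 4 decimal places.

ω₁ = 5.1029, v₂ = 7.5166

heading to target = atan2(-1−-1.5, -4−3.5) = 3.0750
Δθ = wrap(3.0750 − 0.5236) = 2.5514; ω₁ = Δθ/dt₁ = 5.1029
distance = √((-4−3.5)² + (-1−-1.5)²) = 7.5166; v₂ = distance/dt₂ = 7.5166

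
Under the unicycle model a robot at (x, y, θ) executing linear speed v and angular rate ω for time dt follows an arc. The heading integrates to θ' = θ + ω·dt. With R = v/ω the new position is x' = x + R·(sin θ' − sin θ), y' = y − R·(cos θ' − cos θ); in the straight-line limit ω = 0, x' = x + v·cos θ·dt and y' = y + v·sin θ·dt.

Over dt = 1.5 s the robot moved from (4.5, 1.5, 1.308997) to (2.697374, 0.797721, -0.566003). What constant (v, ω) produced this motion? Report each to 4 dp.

Δθ = -0.566003 − 1.308997 = -1.875000
ω = Δθ/dt = -1.875000/1.5 = -1.2500
R = Δx/(sin θ' − sin θ) = 1.2000
v = R·ω = 1.2000·-1.2500 = -1.5000

v = -1.5000, ω = -1.2500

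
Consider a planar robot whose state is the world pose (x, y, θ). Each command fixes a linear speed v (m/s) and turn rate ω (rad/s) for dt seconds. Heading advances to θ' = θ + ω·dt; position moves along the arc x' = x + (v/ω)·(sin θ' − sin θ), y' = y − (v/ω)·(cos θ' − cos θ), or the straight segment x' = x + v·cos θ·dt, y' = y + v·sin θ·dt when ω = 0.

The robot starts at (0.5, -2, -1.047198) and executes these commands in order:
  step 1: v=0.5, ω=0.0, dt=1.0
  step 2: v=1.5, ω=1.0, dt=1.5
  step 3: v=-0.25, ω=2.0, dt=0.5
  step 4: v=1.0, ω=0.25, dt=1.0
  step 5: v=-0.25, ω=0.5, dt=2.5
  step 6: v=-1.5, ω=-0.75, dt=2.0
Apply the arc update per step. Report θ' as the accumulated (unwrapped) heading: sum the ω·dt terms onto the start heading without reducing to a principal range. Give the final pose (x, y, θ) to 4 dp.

(4.6414, -4.7574, 1.4528)

step 1: θ'=-1.0472 (straight) → pose (0.7500, -2.4330, -1.0472)
step 2: θ'=0.4528 (R=1.5000) → pose (2.7053, -3.0319, 0.4528)
step 3: θ'=1.4528 (R=-0.1250) → pose (2.6358, -3.1295, 1.4528)
step 4: θ'=1.7028 (R=4.0000) → pose (2.6288, -2.1322, 1.7028)
step 5: θ'=2.9528 (R=-0.5000) → pose (3.0307, -2.5575, 2.9528)
step 6: θ'=1.4528 (R=2.0000) → pose (4.6414, -4.7574, 1.4528)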